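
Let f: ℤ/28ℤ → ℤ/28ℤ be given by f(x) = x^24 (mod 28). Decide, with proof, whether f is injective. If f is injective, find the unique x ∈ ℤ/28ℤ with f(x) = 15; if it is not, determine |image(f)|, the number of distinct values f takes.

f(1) = 1^24 = 1.
f(3): Repeated squaring mod 28: 3^1 ≡ 3, 3^2 ≡ 3² = 9, 3^4 ≡ 9² = 81 ≡ 25, 3^8 ≡ 25² = 625 ≡ 9, 3^16 ≡ 9² = 81 ≡ 25. Since 24 = 16 + 8, 3^24 ≡ 25·9: 25·9 = 225 ≡ 1. So 3^24 ≡ 1 (mod 28).
So f(1) = f(3) = 1 while 1 ≠ 3, hence f is not injective.
Since f is not injective, we determine |image(f)|. Computing x^24 mod 28 for each x (by repeated squaring, reducing mod 28 at every step), the values f(0), f(1), …, f(27) are: 0, 1, 8, 1, 8, 1, 8, 21, 8, 1, 8, 1, 8, 1, 0, 1, 8, 1, 8, 1, 8, 21, 8, 1, 8, 1, 8, 1.
The distinct values are {0, 1, 8, 21}; there are 4 of them.

4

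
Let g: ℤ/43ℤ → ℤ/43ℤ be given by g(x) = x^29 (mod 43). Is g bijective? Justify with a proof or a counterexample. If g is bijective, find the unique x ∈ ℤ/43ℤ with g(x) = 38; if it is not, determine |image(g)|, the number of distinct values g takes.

Since 43 is prime, the nonzero elements of ℤ/43ℤ form a cyclic group of order 42.
As gcd(29, 42) = 1, raising to the 29th power is a bijection on this group: if a^29 ≡ b^29 then (ab^{−1})^29 = 1, and the only element of order dividing gcd(29, 42) = 1 is 1, so a = b.
With g(0) = 0 this makes g injective on all of ℤ/43ℤ, hence bijective (finite equal-size domain and codomain). In particular g is bijective.
Since g is bijective, we find the preimage of 38. The inverse of x ↦ x^29 on (ℤ/43ℤ)^× is x ↦ x^29, because 29·29 = 841 = 20·42 + 1 ≡ 1 (mod 42) and x^{42} = 1 for x ≠ 0 (Fermat). So g⁻¹(38) = 38^29 mod 43.
Repeated squaring mod 43: 38^1 ≡ 38, 38^2 ≡ 38² = 1444 ≡ 25, 38^4 ≡ 25² = 625 ≡ 23, 38^8 ≡ 23² = 529 ≡ 13, 38^16 ≡ 13² = 169 ≡ 40. Since 29 = 16 + 8 + 4 + 1, 38^29 ≡ 40·13·23·38: 40·13 = 520 ≡ 4, then 4·23 = 92 ≡ 6, then 6·38 = 228 ≡ 13. So 38^29 ≡ 13 (mod 43).
Hence g⁻¹(38) = 13.

13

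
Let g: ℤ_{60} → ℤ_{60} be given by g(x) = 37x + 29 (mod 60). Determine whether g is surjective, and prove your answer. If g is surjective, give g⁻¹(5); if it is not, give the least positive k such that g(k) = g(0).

48

By definition, surjectivity means every element of the codomain has a preimage under g.
Since gcd(37, 60) = 1, 37 is invertible modulo 60. Euclid's algorithm: 60 = 1·37 + 23, 37 = 1·23 + 14, 23 = 1·14 + 9, 14 = 1·9 + 5, 9 = 1·5 + 4, 5 = 1·4 + 1; back-substituting gives 1 = 13·37 − 8·60, so 37⁻¹ ≡ 13 (mod 60).
Then y ↦ 13(y − 29) is a two-sided inverse to g, so every y ∈ ℤ_{60} has a preimage.
Thus g is surjective.
Since g is surjective, we compute g⁻¹(5): solve 37x + 29 ≡ 5 (mod 60), i.e. 37x ≡ 36 (mod 60).
Multiplying by 37⁻¹ = 13 gives x ≡ 13·36 = 468 = 7·60 + 48 ≡ 48 (mod 60).
Check: g(48) = 37·48 + 29 = 1805 = 30·60 + 5 ≡ 5 (mod 60).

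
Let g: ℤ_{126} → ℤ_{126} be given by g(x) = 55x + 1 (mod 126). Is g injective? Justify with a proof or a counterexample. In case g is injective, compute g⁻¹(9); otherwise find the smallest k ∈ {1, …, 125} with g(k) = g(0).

62

Recall that g is injective if g(x_1) = g(x_2) implies x_1 = x_2.
If g(x_1) = g(x_2), then 55x_1 ≡ 55x_2 (mod 126). Because gcd(55, 126) = 1, we may cancel 55 to get x_1 ≡ x_2 (mod 126).
Thus g is injective.
We now compute 55⁻¹ mod 126 explicitly. Euclid's algorithm: 126 = 2·55 + 16, 55 = 3·16 + 7, 16 = 2·7 + 2, 7 = 3·2 + 1; back-substituting gives 1 = 55·55 − 24·126, so 55⁻¹ ≡ 55 (mod 126).
Since g is injective, we find g⁻¹(9): we need 55x ≡ 9 − 1 ≡ 8 (mod 126). Using 55⁻¹ = 55: x ≡ 55·8 = 440 = 3·126 + 62, so x = 62.
Check: g(62) = 55·62 + 1 = 3411 = 27·126 + 9 ≡ 9 (mod 126).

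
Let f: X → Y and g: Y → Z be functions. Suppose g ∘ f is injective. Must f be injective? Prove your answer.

injective

Suppose f(a) = f(b). Applying g: (g ∘ f)(a) = (g ∘ f)(b). Since g ∘ f is injective, a = b. Hence f is injective.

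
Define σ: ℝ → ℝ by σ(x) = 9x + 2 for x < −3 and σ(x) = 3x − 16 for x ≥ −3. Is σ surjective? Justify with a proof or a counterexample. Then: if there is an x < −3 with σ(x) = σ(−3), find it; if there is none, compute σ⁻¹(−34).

Both pieces are strictly increasing (slopes 9 and 3), so each is injective on its own interval.
The left piece maps (−∞, −3) onto (−∞, −25); the right piece maps [−3, ∞) onto [−25, ∞).
These images together cover ℝ, so σ is surjective.
Because the two images are disjoint, no x < −3 has σ(x) = σ(−3), so we compute σ⁻¹(−34): −34 lies in (−∞, −25), so solve 9x + 2 = −34: x = (−34 − 2)/9 = −4.

-4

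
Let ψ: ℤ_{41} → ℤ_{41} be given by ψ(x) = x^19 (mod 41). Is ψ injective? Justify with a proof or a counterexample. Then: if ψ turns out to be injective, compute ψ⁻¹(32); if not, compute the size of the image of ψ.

9

Since 41 is prime, the nonzero elements of ℤ_{41} form a cyclic group of order 40.
As gcd(19, 40) = 1, raising to the 19th power is a bijection on this group: if x_1^19 ≡ x_2^19 then (x_1x_2^{−1})^19 = 1, and the only element of order dividing gcd(19, 40) = 1 is 1, so x_1 = x_2.
With ψ(0) = 0 this makes ψ injective on all of ℤ_{41}, hence bijective (finite equal-size domain and codomain). In particular ψ is injective.
Since ψ is injective, we find the preimage of 32. The inverse of x ↦ x^19 on (ℤ_{41})^× is x ↦ x^19, because 19·19 = 361 = 9·40 + 1 ≡ 1 (mod 40) and x^{40} = 1 for x ≠ 0 (Fermat). So ψ⁻¹(32) = 32^19 mod 41.
Repeated squaring mod 41: 32^1 ≡ 32, 32^2 ≡ 32² = 1024 ≡ 40, 32^4 ≡ 40² = 1600 ≡ 1, 32^8 ≡ 1² = 1, 32^16 ≡ 1² = 1. Since 19 = 16 + 2 + 1, 32^19 ≡ 1·40·32: 1·40 = 40, then 40·32 = 1280 ≡ 9. So 32^19 ≡ 9 (mod 41).
Hence ψ⁻¹(32) = 9.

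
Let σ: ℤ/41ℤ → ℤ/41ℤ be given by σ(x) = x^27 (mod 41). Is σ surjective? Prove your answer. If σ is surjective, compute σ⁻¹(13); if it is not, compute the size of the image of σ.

Since 41 is prime, the nonzero elements of ℤ/41ℤ form a cyclic group of order 40.
As gcd(27, 40) = 1, raising to the 27th power is a bijection on this group: if s^27 ≡ t^27 then (st^{−1})^27 = 1, and the only element of order dividing gcd(27, 40) = 1 is 1, so s = t.
With σ(0) = 0 this makes σ injective on all of ℤ/41ℤ, hence bijective (finite equal-size domain and codomain). In particular σ is surjective.
Since σ is surjective, we find the preimage of 13. The inverse of x ↦ x^27 on (ℤ/41ℤ)^× is x ↦ x^3, because 27·3 = 81 = 2·40 + 1 ≡ 1 (mod 40) and x^{40} = 1 for x ≠ 0 (Fermat). So σ⁻¹(13) = 13^3 mod 41.
Repeated squaring mod 41: 13^1 ≡ 13, 13^2 ≡ 13² = 169 ≡ 5. Since 3 = 2 + 1, 13^3 ≡ 5·13: 5·13 = 65 ≡ 24. So 13^3 ≡ 24 (mod 41).
Hence σ⁻¹(13) = 24.

24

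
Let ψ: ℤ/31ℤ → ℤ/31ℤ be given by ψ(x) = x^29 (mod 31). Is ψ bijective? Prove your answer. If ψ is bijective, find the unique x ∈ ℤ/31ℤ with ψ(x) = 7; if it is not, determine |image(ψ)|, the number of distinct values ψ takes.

9

Since 31 is prime, the nonzero elements of ℤ/31ℤ form a cyclic group of order 30.
As gcd(29, 30) = 1, raising to the 29th power is a bijection on this group: if s^29 ≡ t^29 then (st^{−1})^29 = 1, and the only element of order dividing gcd(29, 30) = 1 is 1, so s = t.
With ψ(0) = 0 this makes ψ injective on all of ℤ/31ℤ, hence bijective (finite equal-size domain and codomain). In particular ψ is bijective.
Since ψ is bijective, we find the preimage of 7. The inverse of x ↦ x^29 on (ℤ/31ℤ)^× is x ↦ x^29, because 29·29 = 841 = 28·30 + 1 ≡ 1 (mod 30) and x^{30} = 1 for x ≠ 0 (Fermat). So ψ⁻¹(7) = 7^29 mod 31.
Repeated squaring mod 31: 7^1 ≡ 7, 7^2 ≡ 7² = 49 ≡ 18, 7^4 ≡ 18² = 324 ≡ 14, 7^8 ≡ 14² = 196 ≡ 10, 7^16 ≡ 10² = 100 ≡ 7. Since 29 = 16 + 8 + 4 + 1, 7^29 ≡ 7·10·14·7: 7·10 = 70 ≡ 8, then 8·14 = 112 ≡ 19, then 19·7 = 133 ≡ 9. So 7^29 ≡ 9 (mod 31).
Hence ψ⁻¹(7) = 9.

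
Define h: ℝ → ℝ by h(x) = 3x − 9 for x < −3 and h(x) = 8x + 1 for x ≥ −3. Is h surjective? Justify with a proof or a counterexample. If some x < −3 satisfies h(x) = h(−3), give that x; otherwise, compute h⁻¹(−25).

-14/3

Both pieces are strictly increasing (slopes 3 and 8), so each is injective on its own interval.
The left piece maps (−∞, −3) onto (−∞, −18); the right piece maps [−3, ∞) onto [−23, ∞).
The union (−∞, −18) ∪ [−23, ∞) covers ℝ, so h is surjective.
For the follow-up: the images overlap, so an x < −3 with h(x) = h(−3) exists. h(−3) = −23; solving 3x − 9 = −23 for x < −3 gives x = (−23 + 9)/3 = −14/3.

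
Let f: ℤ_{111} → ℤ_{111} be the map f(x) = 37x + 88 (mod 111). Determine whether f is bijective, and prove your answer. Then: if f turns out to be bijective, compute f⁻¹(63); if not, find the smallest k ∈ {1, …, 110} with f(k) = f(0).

3

By definition, f is injective when f(s) = f(t) forces s = t.
We have gcd(37, 111) = 37 > 1. Taking s = 0 and t = 3: f(0) = 88 and f(3) = 37·3 + 88 = 199 ≡ 88 (mod 111).
So f(0) = f(3) while 0 ≠ 3, thus f is not injective, hence not bijective.
Since f is not bijective, we find the least positive k with f(k) = f(0): this means 37k ≡ 0 (mod 111), i.e. 111 ∣ 37k. Since gcd(37, 111) = 37, dividing through by 37 this holds exactly when 3 ∣ k.
The smallest positive such k is 3.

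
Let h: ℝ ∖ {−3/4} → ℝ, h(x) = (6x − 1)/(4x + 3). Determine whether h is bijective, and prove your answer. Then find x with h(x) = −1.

If h(x) = 3/2, cross-multiplying gives 4(6x − 1) = 6(4x + 3), which simplifies to −4 = 18 — false.  So 3/2 has no preimage and h is not surjective.
Thus h is not bijective.
Solving h(x) = −1: cross-multiplying gives 6x − 1 = −1(4x + 3), which rearranges to 10x = −2, so x = −1/5.

-1/5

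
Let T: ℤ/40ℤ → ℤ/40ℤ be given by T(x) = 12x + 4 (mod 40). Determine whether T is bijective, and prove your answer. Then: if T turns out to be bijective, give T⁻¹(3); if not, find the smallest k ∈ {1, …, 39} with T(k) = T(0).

We have gcd(12, 40) = 4 > 1. Taking x_1 = 0 and x_2 = 10: T(0) = 4 and T(10) = 12·10 + 4 = 124 ≡ 4 (mod 40).
So T(0) = T(10) while 0 ≠ 10, therefore T is not injective, hence not bijective.
Since T is not bijective, we find the least positive k with T(k) = T(0): this means 12k ≡ 0 (mod 40), i.e. 40 ∣ 12k. Since gcd(12, 40) = 4, dividing through by 4 this holds exactly when 10 ∣ 3k, and as gcd(3, 10) = 1, exactly when 10 ∣ k.
The smallest positive such k is 10.

10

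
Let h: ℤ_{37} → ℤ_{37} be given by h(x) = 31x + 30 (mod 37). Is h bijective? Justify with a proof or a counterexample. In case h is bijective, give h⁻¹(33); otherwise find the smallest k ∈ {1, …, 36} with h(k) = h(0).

Recall that h is injective if h(s) = h(t) implies s = t.
Suppose h(s) = h(t) in ℤ_{37}. Then 31s + 30 ≡ 31t + 30 (mod 37), therefore 31(s − t) ≡ 0 (mod 37).
Since gcd(31, 37) = 1, 31 is invertible modulo 37, therefore s − t ≡ 0 (mod 37), i.e. s = t.
We now compute 31⁻¹ mod 37 explicitly. Euclid's algorithm: 37 = 1·31 + 6, 31 = 5·6 + 1; back-substituting gives 1 = 6·31 − 5·37, so 31⁻¹ ≡ 6 (mod 37).
For any y ∈ ℤ_{37}, x = 6(y − 30) mod 37 satisfies h(x) = 31·6(y − 30) + 30 ≡ y (since 31·6 ≡ 1 mod 37). So every y has a preimage.
So h is bijective.
Since h is bijective, we find h⁻¹(33): we need 31x ≡ 33 − 30 ≡ 3 (mod 37). Using 31⁻¹ = 6: x ≡ 6·3 = 18, so x = 18.
Check: h(18) = 31·18 + 30 = 588 = 15·37 + 33 ≡ 33 (mod 37).

18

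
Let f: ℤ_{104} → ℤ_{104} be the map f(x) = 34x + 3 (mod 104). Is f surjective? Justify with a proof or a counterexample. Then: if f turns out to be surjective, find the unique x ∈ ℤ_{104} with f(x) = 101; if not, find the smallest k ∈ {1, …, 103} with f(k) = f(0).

Since gcd(34, 104) = 2, we have 34x ≡ 0 (mod 2) for all x, so f(x) ≡ 1 (mod 2).
But 0 ≢ 1 (mod 2), so 0 ∈ ℤ_{104} has no preimage. Therefore f is not surjective.
Since f is not surjective, we find the least positive k with f(k) = f(0): this means 34k ≡ 0 (mod 104), i.e. 104 ∣ 34k. Since gcd(34, 104) = 2, dividing through by 2 this holds exactly when 52 ∣ 17k, and as gcd(17, 52) = 1, exactly when 52 ∣ k.
The smallest positive such k is 52.

52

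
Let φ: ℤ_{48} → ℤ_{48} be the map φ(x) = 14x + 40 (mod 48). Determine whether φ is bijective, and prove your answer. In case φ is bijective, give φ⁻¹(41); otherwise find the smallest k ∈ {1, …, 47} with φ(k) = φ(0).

Recall: φ is injective when φ(s) = φ(t) forces s = t.
We have gcd(14, 48) = 2 > 1. Taking s = 0 and t = 24: φ(0) = 40 and φ(24) = 14·24 + 40 = 376 ≡ 40 (mod 48).
So φ(0) = φ(24) while 0 ≠ 24, thus φ is not injective, hence not bijective.
Since φ is not bijective, we find the least positive k with φ(k) = φ(0): this means 14k ≡ 0 (mod 48), i.e. 48 ∣ 14k. Since gcd(14, 48) = 2, dividing through by 2 this holds exactly when 24 ∣ 7k, and as gcd(7, 24) = 1, exactly when 24 ∣ k.
The smallest positive such k is 24.

24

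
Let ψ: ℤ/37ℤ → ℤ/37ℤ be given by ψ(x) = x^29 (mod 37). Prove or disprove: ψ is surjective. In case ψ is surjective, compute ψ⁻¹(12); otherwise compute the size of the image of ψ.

Since 37 is prime, the nonzero elements of ℤ/37ℤ form a cyclic group of order 36.
As gcd(29, 36) = 1, raising to the 29th power is a bijection on this group: if u^29 ≡ v^29 then (uv^{−1})^29 = 1, and the only element of order dividing gcd(29, 36) = 1 is 1, so u = v.
With ψ(0) = 0 this makes ψ injective on all of ℤ/37ℤ, hence bijective (finite equal-size domain and codomain). In particular ψ is surjective.
Since ψ is surjective, we find the preimage of 12. The inverse of x ↦ x^29 on (ℤ/37ℤ)^× is x ↦ x^5, because 29·5 = 145 = 4·36 + 1 ≡ 1 (mod 36) and x^{36} = 1 for x ≠ 0 (Fermat). So ψ⁻¹(12) = 12^5 mod 37.
Repeated squaring mod 37: 12^1 ≡ 12, 12^2 ≡ 12² = 144 ≡ 33, 12^4 ≡ 33² = 1089 ≡ 16. Since 5 = 4 + 1, 12^5 ≡ 16·12: 16·12 = 192 ≡ 7. So 12^5 ≡ 7 (mod 37).
Hence ψ⁻¹(12) = 7.

7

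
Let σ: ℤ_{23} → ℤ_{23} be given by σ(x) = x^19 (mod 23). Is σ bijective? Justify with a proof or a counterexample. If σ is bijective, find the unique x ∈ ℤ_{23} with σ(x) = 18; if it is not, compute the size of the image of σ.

Since 23 is prime, the nonzero elements of ℤ_{23} form a cyclic group of order 22.
As gcd(19, 22) = 1, raising to the 19th power is a bijection on this group: if s^19 ≡ t^19 then (st^{−1})^19 = 1, and the only element of order dividing gcd(19, 22) = 1 is 1, so s = t.
With σ(0) = 0 this makes σ injective on all of ℤ_{23}, hence bijective (finite equal-size domain and codomain). In particular σ is bijective.
Since σ is bijective, we find the preimage of 18. The inverse of x ↦ x^19 on (ℤ_{23})^× is x ↦ x^7, because 19·7 = 133 = 6·22 + 1 ≡ 1 (mod 22) and x^{22} = 1 for x ≠ 0 (Fermat). So σ⁻¹(18) = 18^7 mod 23.
Repeated squaring mod 23: 18^1 ≡ 18, 18^2 ≡ 18² = 324 ≡ 2, 18^4 ≡ 2² = 4. Since 7 = 4 + 2 + 1, 18^7 ≡ 4·2·18: 4·2 = 8, then 8·18 = 144 ≡ 6. So 18^7 ≡ 6 (mod 23).
Hence σ⁻¹(18) = 6.

6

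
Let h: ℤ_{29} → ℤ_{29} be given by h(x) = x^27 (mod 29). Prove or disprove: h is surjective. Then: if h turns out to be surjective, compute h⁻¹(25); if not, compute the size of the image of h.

7

Since 29 is prime, the nonzero elements of ℤ_{29} form a cyclic group of order 28.
As gcd(27, 28) = 1, raising to the 27th power is a bijection on this group: if x_1^27 ≡ x_2^27 then (x_1x_2^{−1})^27 = 1, and the only element of order dividing gcd(27, 28) = 1 is 1, so x_1 = x_2.
With h(0) = 0 this makes h injective on all of ℤ_{29}, hence bijective (finite equal-size domain and codomain). In particular h is surjective.
Since h is surjective, we find the preimage of 25. The inverse of x ↦ x^27 on (ℤ_{29})^× is x ↦ x^27, because 27·27 = 729 = 26·28 + 1 ≡ 1 (mod 28) and x^{28} = 1 for x ≠ 0 (Fermat). So h⁻¹(25) = 25^27 mod 29.
Repeated squaring mod 29: 25^1 ≡ 25, 25^2 ≡ 25² = 625 ≡ 16, 25^4 ≡ 16² = 256 ≡ 24, 25^8 ≡ 24² = 576 ≡ 25, 25^16 ≡ 25² = 625 ≡ 16. Since 27 = 16 + 8 + 2 + 1, 25^27 ≡ 16·25·16·25: 16·25 = 400 ≡ 23, then 23·16 = 368 ≡ 20, then 20·25 = 500 ≡ 7. So 25^27 ≡ 7 (mod 29).
Hence h⁻¹(25) = 7.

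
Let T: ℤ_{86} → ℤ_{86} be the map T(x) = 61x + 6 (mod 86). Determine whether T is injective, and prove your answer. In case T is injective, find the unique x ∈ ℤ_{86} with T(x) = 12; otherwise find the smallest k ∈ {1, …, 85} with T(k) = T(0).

72

Suppose T(u) = T(v) in ℤ_{86}. Then 61u + 6 ≡ 61v + 6 (mod 86), so 61(u − v) ≡ 0 (mod 86).
Since gcd(61, 86) = 1, 61 is invertible modulo 86, therefore u − v ≡ 0 (mod 86), i.e. u = v.
Hence T is injective.
We now compute 61⁻¹ mod 86 explicitly. Euclid's algorithm: 86 = 1·61 + 25, 61 = 2·25 + 11, 25 = 2·11 + 3, 11 = 3·3 + 2, 3 = 1·2 + 1; back-substituting gives 1 = 55·61 − 39·86, so 61⁻¹ ≡ 55 (mod 86).
Since T is injective, we compute T⁻¹(12): solve 61x + 6 ≡ 12 (mod 86), i.e. 61x ≡ 6 (mod 86).
Multiplying by 61⁻¹ = 55 gives x ≡ 55·6 = 330 = 3·86 + 72 ≡ 72 (mod 86).
Check: T(72) = 61·72 + 6 = 4398 = 51·86 + 12 ≡ 12 (mod 86).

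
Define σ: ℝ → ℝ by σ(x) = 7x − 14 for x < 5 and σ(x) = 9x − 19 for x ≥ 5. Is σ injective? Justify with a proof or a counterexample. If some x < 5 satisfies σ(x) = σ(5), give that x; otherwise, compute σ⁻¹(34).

Both pieces are strictly increasing (slopes 7 and 9), so each is injective on its own interval.
The left piece maps (−∞, 5) onto (−∞, 21); the right piece maps [5, ∞) onto [26, ∞).
These images are disjoint, so no value is attained by both pieces. Hence σ is injective.
Because the two images are disjoint, no x < 5 has σ(x) = σ(5), so we compute σ⁻¹(34): 34 lies in [26, ∞), so solve 9x − 19 = 34: x = (34 + 19)/9 = 53/9.

53/9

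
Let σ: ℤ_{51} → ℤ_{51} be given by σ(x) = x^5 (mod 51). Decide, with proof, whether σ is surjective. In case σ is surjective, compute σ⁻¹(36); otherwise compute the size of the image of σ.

15

Computing x^5 mod 51 for each x (by repeated squaring, reducing mod 51 at every step), the values σ(0), σ(1), …, σ(50) are: 0, 1, 32, 39, 4, 14, 24, 28, 26, 42, 40, 44, 3, 13, 29, 36, 16, 17, 18, 49, 5, 21, 31, 41, 45, 43, 8, 6, 10, 20, 30, 46, 2, 33, 34, 35, 15, 22, 38, 48, 7, 11, 9, 25, 23, 27, 37, 47, 12, 19, 50.
Every element of ℤ_{51} appears exactly once in this list, so σ is a bijection, and in particular surjective.
Since σ is surjective, we read off the preimage of 36 from the same table: σ(15) = 36, so σ⁻¹(36) = 15.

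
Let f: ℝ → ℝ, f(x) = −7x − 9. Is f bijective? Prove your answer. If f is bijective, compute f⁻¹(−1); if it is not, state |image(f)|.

-8/7

By definition, f is injective when f(a) = f(b) forces a = b.
Suppose f(a) = f(b). Then −7a − 9 = −7b − 9, so −7a = −7b, therefore a = b.
For any y ∈ ℝ, x = (y + 9)/(−7) satisfies f(x) = y.
So f is bijective.
Since f is bijective, we compute f⁻¹(−1) = (−1 + 9)/(−7) = −8/7.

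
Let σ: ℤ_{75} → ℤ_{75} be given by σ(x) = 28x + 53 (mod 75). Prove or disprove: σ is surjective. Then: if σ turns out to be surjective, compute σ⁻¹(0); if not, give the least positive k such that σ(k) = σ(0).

Since gcd(28, 75) = 1, 28 is invertible modulo 75. Euclid's algorithm: 75 = 2·28 + 19, 28 = 1·19 + 9, 19 = 2·9 + 1; back-substituting gives 1 = 67·28 − 25·75, so 28⁻¹ ≡ 67 (mod 75).
For any y ∈ ℤ_{75}, x = 67(y − 53) mod 75 satisfies σ(x) = 28·67(y − 53) + 53 ≡ y (since 28·67 ≡ 1 mod 75). So every y has a preimage.
Therefore σ is surjective.
Since σ is surjective, we compute σ⁻¹(0): solve 28x + 53 ≡ 0 (mod 75), i.e. 28x ≡ 22 (mod 75).
Multiplying by 28⁻¹ = 67 gives x ≡ 67·22 = 1474 = 19·75 + 49 ≡ 49 (mod 75).
Check: σ(49) = 28·49 + 53 = 1425 = 19·75 + 0 ≡ 0 (mod 75).

49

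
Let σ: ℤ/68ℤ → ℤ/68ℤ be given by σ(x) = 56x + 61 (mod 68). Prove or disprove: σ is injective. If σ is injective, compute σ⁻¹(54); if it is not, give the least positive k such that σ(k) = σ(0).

17

Recall that σ is injective when σ(s) = σ(t) forces s = t.
We have gcd(56, 68) = 4 > 1. Taking s = 0 and t = 17: σ(0) = 61 and σ(17) = 56·17 + 61 = 1013 ≡ 61 (mod 68).
So σ(0) = σ(17) while 0 ≠ 17, so σ is not injective.
Since σ is not injective, we find the least positive k with σ(k) = σ(0): this means 56k ≡ 0 (mod 68), i.e. 68 ∣ 56k. Since gcd(56, 68) = 4, dividing through by 4 this holds exactly when 17 ∣ 14k, and as gcd(14, 17) = 1, exactly when 17 ∣ k.
The smallest positive such k is 17.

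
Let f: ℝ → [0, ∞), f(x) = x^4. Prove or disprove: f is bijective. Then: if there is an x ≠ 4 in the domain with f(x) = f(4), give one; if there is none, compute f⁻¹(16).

-4

f(4) = 256 = (−4)^4 = f(−4) (since 4 is even), with 4 ≠ −4. So f is not injective, hence not bijective.
For the follow-up, such an x exists: taking x = −4 ∈ ℝ gives f(−4) = 256 = f(4) with −4 ≠ 4.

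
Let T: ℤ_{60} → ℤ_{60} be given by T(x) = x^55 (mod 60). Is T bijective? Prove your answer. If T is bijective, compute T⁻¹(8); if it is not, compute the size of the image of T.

45

T(0) = 0^55 = 0.
T(30): Repeated squaring mod 60: 30^1 ≡ 30, 30^2 ≡ 30² = 900 ≡ 0, 30^4 ≡ 0² = 0, 30^8 ≡ 0² = 0, 30^16 ≡ 0² = 0, 30^32 ≡ 0² = 0. Since 55 = 32 + 16 + 4 + 2 + 1, 30^55 ≡ 0·0·0·0·30: 0·0 = 0, then 0·0 = 0, then 0·0 = 0, then 0·30 = 0. So 30^55 ≡ 0 (mod 60).
So T(0) = T(30) = 0 while 0 ≠ 30, hence T is not injective, hence not bijective.
Since T is not bijective, we determine |image(T)|. Computing x^55 mod 60 for each x (by repeated squaring, reducing mod 60 at every step), the values T(0), T(1), …, T(59) are: 0, 1, 8, 27, 4, 5, 36, 43, 32, 9, 40, 11, 48, 37, 44, 15, 16, 53, 12, 19, 20, 21, 28, 47, 24, 25, 56, 3, 52, 29, 0, 31, 8, 57, 4, 35, 36, 13, 32, 39, 40, 41, 48, 7, 44, 45, 16, 23, 12, 49, 20, 51, 28, 17, 24, 55, 56, 33, 52, 59.
The distinct values are {0, 1, 3, 4, 5, 7, 8, 9, 11, 12, 13, 15, 16, 17, 19, 20, 21, 23, 24, 25, 27, 28, 29, 31, 32, 33, 35, 36, 37, 39, 40, 41, 43, 44, 45, 47, 48, 49, 51, 52, 53, 55, 56, 57, 59}; there are 45 of them.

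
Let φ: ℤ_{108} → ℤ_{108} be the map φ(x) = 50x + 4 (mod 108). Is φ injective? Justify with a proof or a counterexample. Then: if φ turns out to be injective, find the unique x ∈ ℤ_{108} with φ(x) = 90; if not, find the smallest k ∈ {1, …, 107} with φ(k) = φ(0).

We have gcd(50, 108) = 2 > 1. Taking x_1 = 0 and x_2 = 54: φ(0) = 4 and φ(54) = 50·54 + 4 = 2704 ≡ 4 (mod 108).
So φ(0) = φ(54) while 0 ≠ 54, hence φ is not injective.
Since φ is not injective, we find the least positive k with φ(k) = φ(0): this means 50k ≡ 0 (mod 108), i.e. 108 ∣ 50k. Since gcd(50, 108) = 2, dividing through by 2 this holds exactly when 54 ∣ 25k, and as gcd(25, 54) = 1, exactly when 54 ∣ k.
The smallest positive such k is 54.

54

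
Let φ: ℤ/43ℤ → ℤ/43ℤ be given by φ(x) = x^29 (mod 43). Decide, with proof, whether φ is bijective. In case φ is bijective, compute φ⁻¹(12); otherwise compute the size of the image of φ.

Since 43 is prime, the nonzero elements of ℤ/43ℤ form a cyclic group of order 42.
As gcd(29, 42) = 1, raising to the 29th power is a bijection on this group: if x_1^29 ≡ x_2^29 then (x_1x_2^{−1})^29 = 1, and the only element of order dividing gcd(29, 42) = 1 is 1, so x_1 = x_2.
With φ(0) = 0 this makes φ injective on all of ℤ/43ℤ, hence bijective (finite equal-size domain and codomain). In particular φ is bijective.
Since φ is bijective, we find the preimage of 12. The inverse of x ↦ x^29 on (ℤ/43ℤ)^× is x ↦ x^29, because 29·29 = 841 = 20·42 + 1 ≡ 1 (mod 42) and x^{42} = 1 for x ≠ 0 (Fermat). So φ⁻¹(12) = 12^29 mod 43.
Repeated squaring mod 43: 12^1 ≡ 12, 12^2 ≡ 12² = 144 ≡ 15, 12^4 ≡ 15² = 225 ≡ 10, 12^8 ≡ 10² = 100 ≡ 14, 12^16 ≡ 14² = 196 ≡ 24. Since 29 = 16 + 8 + 4 + 1, 12^29 ≡ 24·14·10·12: 24·14 = 336 ≡ 35, then 35·10 = 350 ≡ 6, then 6·12 = 72 ≡ 29. So 12^29 ≡ 29 (mod 43).
Hence φ⁻¹(12) = 29.

29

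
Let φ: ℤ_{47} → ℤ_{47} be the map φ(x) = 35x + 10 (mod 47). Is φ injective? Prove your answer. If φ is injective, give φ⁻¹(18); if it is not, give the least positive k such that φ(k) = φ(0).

Suppose φ(u) = φ(v) in ℤ_{47}. Then 35u + 10 ≡ 35v + 10 (mod 47), hence 35(u − v) ≡ 0 (mod 47).
Since gcd(35, 47) = 1, 35 is invertible modulo 47, hence u − v ≡ 0 (mod 47), i.e. u = v.
Hence φ is injective.
We now compute 35⁻¹ mod 47 explicitly. Euclid's algorithm: 47 = 1·35 + 12, 35 = 2·12 + 11, 12 = 1·11 + 1; back-substituting gives 1 = 43·35 − 32·47, so 35⁻¹ ≡ 43 (mod 47).
Since φ is injective, we find φ⁻¹(18): we need 35x ≡ 18 − 10 ≡ 8 (mod 47). Using 35⁻¹ = 43: x ≡ 43·8 = 344 = 7·47 + 15, so x = 15.
Check: φ(15) = 35·15 + 10 = 535 = 11·47 + 18 ≡ 18 (mod 47).

15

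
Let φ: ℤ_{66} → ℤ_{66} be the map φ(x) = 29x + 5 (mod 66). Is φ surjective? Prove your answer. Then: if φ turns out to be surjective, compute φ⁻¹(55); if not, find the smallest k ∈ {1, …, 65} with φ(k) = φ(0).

Since gcd(29, 66) = 1, 29 is invertible modulo 66. Euclid's algorithm: 66 = 2·29 + 8, 29 = 3·8 + 5, 8 = 1·5 + 3, 5 = 1·3 + 2, 3 = 1·2 + 1; back-substituting gives 1 = 41·29 − 18·66, so 29⁻¹ ≡ 41 (mod 66).
Then y ↦ 41(y − 5) is a two-sided inverse to φ, so every y ∈ ℤ_{66} has a preimage.
So φ is surjective.
Since φ is surjective, we compute φ⁻¹(55): solve 29x + 5 ≡ 55 (mod 66), i.e. 29x ≡ 50 (mod 66).
Multiplying by 29⁻¹ = 41 gives x ≡ 41·50 = 2050 = 31·66 + 4 ≡ 4 (mod 66).
Check: φ(4) = 29·4 + 5 = 121 = 1·66 + 55 ≡ 55 (mod 66).

4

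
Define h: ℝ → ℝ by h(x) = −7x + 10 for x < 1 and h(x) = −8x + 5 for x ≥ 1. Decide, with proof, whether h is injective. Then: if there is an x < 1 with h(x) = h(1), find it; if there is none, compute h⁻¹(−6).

Both pieces are strictly decreasing (slopes −7 and −8), so each is injective on its own interval.
The left piece maps (−∞, 1) onto (3, ∞); the right piece maps [1, ∞) onto (−∞, −3].
These images are disjoint, so no value is attained by both pieces. So h is injective.
Because the two images are disjoint, no x < 1 has h(x) = h(1), so we compute h⁻¹(−6): −6 lies in (−∞, −3], so solve −8x + 5 = −6: x = (−6 − 5)/(−8) = 11/8.

11/8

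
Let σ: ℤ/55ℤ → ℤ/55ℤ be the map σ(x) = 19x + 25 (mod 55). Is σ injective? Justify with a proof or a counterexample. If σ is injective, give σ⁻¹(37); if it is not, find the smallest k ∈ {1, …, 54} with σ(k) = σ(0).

18

If σ(a) = σ(b), then 19a ≡ 19b (mod 55). Because gcd(19, 55) = 1, we may cancel 19 to get a ≡ b (mod 55).
So σ is injective.
We now compute 19⁻¹ mod 55 explicitly. Euclid's algorithm: 55 = 2·19 + 17, 19 = 1·17 + 2, 17 = 8·2 + 1; back-substituting gives 1 = 29·19 − 10·55, so 19⁻¹ ≡ 29 (mod 55).
Since σ is injective, we compute σ⁻¹(37): solve 19x + 25 ≡ 37 (mod 55), i.e. 19x ≡ 12 (mod 55).
Multiplying by 19⁻¹ = 29 gives x ≡ 29·12 = 348 = 6·55 + 18 ≡ 18 (mod 55).
Check: σ(18) = 19·18 + 25 = 367 = 6·55 + 37 ≡ 37 (mod 55).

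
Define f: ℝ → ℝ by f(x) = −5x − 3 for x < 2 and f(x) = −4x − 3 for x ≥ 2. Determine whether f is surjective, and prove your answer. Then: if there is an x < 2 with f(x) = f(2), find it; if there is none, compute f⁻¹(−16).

Both pieces are strictly decreasing (slopes −5 and −4), so each is injective on its own interval.
The left piece maps (−∞, 2) onto (−13, ∞); the right piece maps [2, ∞) onto (−∞, −11].
The union (−13, ∞) ∪ (−∞, −11] covers ℝ, so f is surjective.
For the follow-up: the images overlap, so an x < 2 with f(x) = f(2) exists. f(2) = −11; solving −5x − 3 = −11 for x < 2 gives x = (−11 + 3)/(−5) = 8/5.

8/5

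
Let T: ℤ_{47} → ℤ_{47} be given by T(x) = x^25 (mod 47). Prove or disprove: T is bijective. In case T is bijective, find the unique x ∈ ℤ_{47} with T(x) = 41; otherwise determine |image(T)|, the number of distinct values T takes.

10

Since 47 is prime, the nonzero elements of ℤ_{47} form a cyclic group of order 46.
As gcd(25, 46) = 1, raising to the 25th power is a bijection on this group: if x_1^25 ≡ x_2^25 then (x_1x_2^{−1})^25 = 1, and the only element of order dividing gcd(25, 46) = 1 is 1, so x_1 = x_2.
With T(0) = 0 this makes T injective on all of ℤ_{47}, hence bijective (finite equal-size domain and codomain). In particular T is bijective.
Since T is bijective, we find the preimage of 41. The inverse of x ↦ x^25 on (ℤ_{47})^× is x ↦ x^35, because 25·35 = 875 = 19·46 + 1 ≡ 1 (mod 46) and x^{46} = 1 for x ≠ 0 (Fermat). So T⁻¹(41) = 41^35 mod 47.
Repeated squaring mod 47: 41^1 ≡ 41, 41^2 ≡ 41² = 1681 ≡ 36, 41^4 ≡ 36² = 1296 ≡ 27, 41^8 ≡ 27² = 729 ≡ 24, 41^16 ≡ 24² = 576 ≡ 12, 41^32 ≡ 12² = 144 ≡ 3. Since 35 = 32 + 2 + 1, 41^35 ≡ 3·36·41: 3·36 = 108 ≡ 14, then 14·41 = 574 ≡ 10. So 41^35 ≡ 10 (mod 47).
Hence T⁻¹(41) = 10.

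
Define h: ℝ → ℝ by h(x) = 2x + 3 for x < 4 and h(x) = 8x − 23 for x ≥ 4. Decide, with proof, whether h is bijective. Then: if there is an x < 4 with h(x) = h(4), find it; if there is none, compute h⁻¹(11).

3

Both pieces are strictly increasing (slopes 2 and 8), so each is injective on its own interval.
The left piece maps (−∞, 4) onto (−∞, 11); the right piece maps [4, ∞) onto [9, ∞).
These images overlap. In particular h(4) = 9 (right piece), and solving 2x + 3 = 9 on the left piece gives x = 3 < 4.
So h(3) = h(4) with 3 ≠ 4, and h is not injective, hence not bijective. This x = 3 is the requested value below 4.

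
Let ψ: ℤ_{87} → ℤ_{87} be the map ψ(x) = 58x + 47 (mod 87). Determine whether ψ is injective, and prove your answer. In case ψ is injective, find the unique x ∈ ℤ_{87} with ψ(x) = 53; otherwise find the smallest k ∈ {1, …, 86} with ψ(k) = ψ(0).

We have gcd(58, 87) = 29 > 1. Taking x_1 = 0 and x_2 = 3: ψ(0) = 47 and ψ(3) = 58·3 + 47 = 221 ≡ 47 (mod 87).
So ψ(0) = ψ(3) while 0 ≠ 3, therefore ψ is not injective.
Since ψ is not injective, we find the least positive k with ψ(k) = ψ(0): this means 58k ≡ 0 (mod 87), i.e. 87 ∣ 58k. Since gcd(58, 87) = 29, dividing through by 29 this holds exactly when 3 ∣ 2k, and as gcd(2, 3) = 1, exactly when 3 ∣ k.
The smallest positive such k is 3.

3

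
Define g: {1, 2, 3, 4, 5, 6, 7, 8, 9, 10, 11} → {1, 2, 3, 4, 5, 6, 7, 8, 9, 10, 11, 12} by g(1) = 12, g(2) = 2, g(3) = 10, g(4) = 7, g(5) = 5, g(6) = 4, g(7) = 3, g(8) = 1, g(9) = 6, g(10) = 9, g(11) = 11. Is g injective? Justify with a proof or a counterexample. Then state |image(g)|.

The values g(1), …, g(11) are 12, 2, 10, 7, 5, 4, 3, 1, 6, 9, 11 — all distinct.
So g(a) = g(b) only when a = b, and g is injective.
The image of g is {1, 2, 3, 4, 5, 6, 7, 9, 10, 11, 12}, which has 11 elements.

11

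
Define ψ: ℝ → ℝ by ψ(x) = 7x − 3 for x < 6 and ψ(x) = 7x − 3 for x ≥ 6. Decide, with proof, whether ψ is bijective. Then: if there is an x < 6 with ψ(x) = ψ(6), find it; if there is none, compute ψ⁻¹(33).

Both pieces are strictly increasing (slopes 7 and 7), so each is injective on its own interval.
The left piece maps (−∞, 6) onto (−∞, 39); the right piece maps [6, ∞) onto [39, ∞).
Since 39 = 39, the images partition ℝ: ψ is injective and surjective, hence bijective.
Because the two images are disjoint, no x < 6 has ψ(x) = ψ(6), so we compute ψ⁻¹(33): 33 lies in (−∞, 39), so solve 7x − 3 = 33: x = (33 + 3)/7 = 36/7.

36/7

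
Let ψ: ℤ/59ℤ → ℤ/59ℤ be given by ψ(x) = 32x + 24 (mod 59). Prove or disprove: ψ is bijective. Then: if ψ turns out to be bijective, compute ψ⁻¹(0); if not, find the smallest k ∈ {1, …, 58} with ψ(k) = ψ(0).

Suppose ψ(u) = ψ(v) in ℤ/59ℤ. Then 32u + 24 ≡ 32v + 24 (mod 59), hence 32(u − v) ≡ 0 (mod 59).
Since gcd(32, 59) = 1, 32 is invertible modulo 59, thus u − v ≡ 0 (mod 59), i.e. u = v.
We now compute 32⁻¹ mod 59 explicitly. Euclid's algorithm: 59 = 1·32 + 27, 32 = 1·27 + 5, 27 = 5·5 + 2, 5 = 2·2 + 1; back-substituting gives 1 = 24·32 − 13·59, so 32⁻¹ ≡ 24 (mod 59).
For any y ∈ ℤ/59ℤ, x = 24(y − 24) mod 59 satisfies ψ(x) = 32·24(y − 24) + 24 ≡ y (since 32·24 ≡ 1 mod 59). So every y has a preimage.
So ψ is bijective.
Since ψ is bijective, we compute ψ⁻¹(0): solve 32x + 24 ≡ 0 (mod 59), i.e. 32x ≡ 35 (mod 59).
Multiplying by 32⁻¹ = 24 gives x ≡ 24·35 = 840 = 14·59 + 14 ≡ 14 (mod 59).
Check: ψ(14) = 32·14 + 24 = 472 = 8·59 + 0 ≡ 0 (mod 59).

14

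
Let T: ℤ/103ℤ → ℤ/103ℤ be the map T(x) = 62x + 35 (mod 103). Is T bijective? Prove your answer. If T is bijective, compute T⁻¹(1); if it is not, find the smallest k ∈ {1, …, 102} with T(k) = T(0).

36

Suppose T(u) = T(v) in ℤ/103ℤ. Then 62u + 35 ≡ 62v + 35 (mod 103), hence 62(u − v) ≡ 0 (mod 103).
Since gcd(62, 103) = 1, 62 is invertible modulo 103, thus u − v ≡ 0 (mod 103), i.e. u = v.
We now compute 62⁻¹ mod 103 explicitly. Euclid's algorithm: 103 = 1·62 + 41, 62 = 1·41 + 21, 41 = 1·21 + 20, 21 = 1·20 + 1; back-substituting gives 1 = 5·62 − 3·103, so 62⁻¹ ≡ 5 (mod 103).
Then y ↦ 5(y − 35) is a two-sided inverse to T, so every y ∈ ℤ/103ℤ has a preimage.
So T is bijective.
Since T is bijective, we compute T⁻¹(1): solve 62x + 35 ≡ 1 (mod 103), i.e. 62x ≡ 69 (mod 103).
Multiplying by 62⁻¹ = 5 gives x ≡ 5·69 = 345 = 3·103 + 36 ≡ 36 (mod 103).
Check: T(36) = 62·36 + 35 = 2267 = 22·103 + 1 ≡ 1 (mod 103).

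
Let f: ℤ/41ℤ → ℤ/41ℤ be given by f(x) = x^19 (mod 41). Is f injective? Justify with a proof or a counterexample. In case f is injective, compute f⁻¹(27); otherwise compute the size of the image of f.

Since 41 is prime, the nonzero elements of ℤ/41ℤ form a cyclic group of order 40.
As gcd(19, 40) = 1, raising to the 19th power is a bijection on this group: if a^19 ≡ b^19 then (ab^{−1})^19 = 1, and the only element of order dividing gcd(19, 40) = 1 is 1, so a = b.
With f(0) = 0 this makes f injective on all of ℤ/41ℤ, hence bijective (finite equal-size domain and codomain). In particular f is injective.
Since f is injective, we find the preimage of 27. The inverse of x ↦ x^19 on (ℤ/41ℤ)^× is x ↦ x^19, because 19·19 = 361 = 9·40 + 1 ≡ 1 (mod 40) and x^{40} = 1 for x ≠ 0 (Fermat). So f⁻¹(27) = 27^19 mod 41.
Repeated squaring mod 41: 27^1 ≡ 27, 27^2 ≡ 27² = 729 ≡ 32, 27^4 ≡ 32² = 1024 ≡ 40, 27^8 ≡ 40² = 1600 ≡ 1, 27^16 ≡ 1² = 1. Since 19 = 16 + 2 + 1, 27^19 ≡ 1·32·27: 1·32 = 32, then 32·27 = 864 ≡ 3. So 27^19 ≡ 3 (mod 41).
Hence f⁻¹(27) = 3.

3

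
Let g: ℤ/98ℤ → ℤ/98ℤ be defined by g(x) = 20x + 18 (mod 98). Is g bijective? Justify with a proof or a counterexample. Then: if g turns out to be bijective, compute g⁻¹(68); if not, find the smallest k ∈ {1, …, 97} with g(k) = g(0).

49

We have gcd(20, 98) = 2 > 1. Taking x_1 = 0 and x_2 = 49: g(0) = 18 and g(49) = 20·49 + 18 = 998 ≡ 18 (mod 98).
So g(0) = g(49) while 0 ≠ 49, hence g is not injective, hence not bijective.
Since g is not bijective, we find the least positive k with g(k) = g(0): this means 20k ≡ 0 (mod 98), i.e. 98 ∣ 20k. Since gcd(20, 98) = 2, dividing through by 2 this holds exactly when 49 ∣ 10k, and as gcd(10, 49) = 1, exactly when 49 ∣ k.
The smallest positive such k is 49.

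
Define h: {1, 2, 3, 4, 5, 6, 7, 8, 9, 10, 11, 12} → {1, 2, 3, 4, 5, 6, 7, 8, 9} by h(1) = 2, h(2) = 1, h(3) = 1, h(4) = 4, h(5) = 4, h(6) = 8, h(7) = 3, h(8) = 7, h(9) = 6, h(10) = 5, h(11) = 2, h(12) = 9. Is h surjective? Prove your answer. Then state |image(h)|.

9

Every element of the codomain has a preimage: 1 = h(2), 2 = h(1), 3 = h(7), 4 = h(4), 5 = h(10), 6 = h(9), 7 = h(8), 8 = h(6), 9 = h(12).
Hence h is surjective.
The image of h is {1, 2, 3, 4, 5, 6, 7, 8, 9}, which has 9 elements.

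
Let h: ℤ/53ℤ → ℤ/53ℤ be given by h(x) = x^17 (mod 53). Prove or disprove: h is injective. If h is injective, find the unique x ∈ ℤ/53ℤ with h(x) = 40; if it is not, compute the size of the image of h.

11

Since 53 is prime, the nonzero elements of ℤ/53ℤ form a cyclic group of order 52.
As gcd(17, 52) = 1, raising to the 17th power is a bijection on this group: if x_1^17 ≡ x_2^17 then (x_1x_2^{−1})^17 = 1, and the only element of order dividing gcd(17, 52) = 1 is 1, so x_1 = x_2.
With h(0) = 0 this makes h injective on all of ℤ/53ℤ, hence bijective (finite equal-size domain and codomain). In particular h is injective.
Since h is injective, we find the preimage of 40. The inverse of x ↦ x^17 on (ℤ/53ℤ)^× is x ↦ x^49, because 17·49 = 833 = 16·52 + 1 ≡ 1 (mod 52) and x^{52} = 1 for x ≠ 0 (Fermat). So h⁻¹(40) = 40^49 mod 53.
Repeated squaring mod 53: 40^1 ≡ 40, 40^2 ≡ 40² = 1600 ≡ 10, 40^4 ≡ 10² = 100 ≡ 47, 40^8 ≡ 47² = 2209 ≡ 36, 40^16 ≡ 36² = 1296 ≡ 24, 40^32 ≡ 24² = 576 ≡ 46. Since 49 = 32 + 16 + 1, 40^49 ≡ 46·24·40: 46·24 = 1104 ≡ 44, then 44·40 = 1760 ≡ 11. So 40^49 ≡ 11 (mod 53).
Hence h⁻¹(40) = 11.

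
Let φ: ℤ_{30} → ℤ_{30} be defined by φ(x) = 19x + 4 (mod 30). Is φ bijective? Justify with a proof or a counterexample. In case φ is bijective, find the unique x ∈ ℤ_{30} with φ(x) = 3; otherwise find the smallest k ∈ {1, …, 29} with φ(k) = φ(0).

11

Suppose φ(u) = φ(v) in ℤ_{30}. Then 19u + 4 ≡ 19v + 4 (mod 30), so 19(u − v) ≡ 0 (mod 30).
Since gcd(19, 30) = 1, 19 is invertible modulo 30, hence u − v ≡ 0 (mod 30), i.e. u = v.
We now compute 19⁻¹ mod 30 explicitly. Euclid's algorithm: 30 = 1·19 + 11, 19 = 1·11 + 8, 11 = 1·8 + 3, 8 = 2·3 + 2, 3 = 1·2 + 1; back-substituting gives 1 = 19·19 − 12·30, so 19⁻¹ ≡ 19 (mod 30).
Then y ↦ 19(y − 4) is a two-sided inverse to φ, so every y ∈ ℤ_{30} has a preimage.
So φ is bijective.
Since φ is bijective, we compute φ⁻¹(3): solve 19x + 4 ≡ 3 (mod 30), i.e. 19x ≡ 29 (mod 30).
Multiplying by 19⁻¹ = 19 gives x ≡ 19·29 = 551 = 18·30 + 11 ≡ 11 (mod 30).
Check: φ(11) = 19·11 + 4 = 213 = 7·30 + 3 ≡ 3 (mod 30).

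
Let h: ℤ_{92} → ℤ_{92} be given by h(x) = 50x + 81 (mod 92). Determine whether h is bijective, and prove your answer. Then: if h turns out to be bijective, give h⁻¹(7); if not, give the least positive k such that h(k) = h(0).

We have gcd(50, 92) = 2 > 1. Taking s = 0 and t = 46: h(0) = 81 and h(46) = 50·46 + 81 = 2381 ≡ 81 (mod 92).
So h(0) = h(46) while 0 ≠ 46, hence h is not injective, hence not bijective.
Since h is not bijective, we find the least positive k with h(k) = h(0): this means 50k ≡ 0 (mod 92), i.e. 92 ∣ 50k. Since gcd(50, 92) = 2, dividing through by 2 this holds exactly when 46 ∣ 25k, and as gcd(25, 46) = 1, exactly when 46 ∣ k.
The smallest positive such k is 46.

46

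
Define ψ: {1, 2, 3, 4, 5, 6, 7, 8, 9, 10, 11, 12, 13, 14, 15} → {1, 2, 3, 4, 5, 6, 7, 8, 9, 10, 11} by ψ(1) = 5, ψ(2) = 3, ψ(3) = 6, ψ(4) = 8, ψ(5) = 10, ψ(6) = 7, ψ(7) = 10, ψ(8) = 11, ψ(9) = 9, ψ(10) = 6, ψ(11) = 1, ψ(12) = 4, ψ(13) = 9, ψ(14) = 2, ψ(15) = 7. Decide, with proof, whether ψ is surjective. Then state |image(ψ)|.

Every element of the codomain has a preimage: 1 = ψ(11), 2 = ψ(14), 3 = ψ(2), 4 = ψ(12), 5 = ψ(1), 6 = ψ(3), 7 = ψ(6), 8 = ψ(4), 9 = ψ(9), 10 = ψ(5), 11 = ψ(8).
So ψ is surjective.
The image of ψ is {1, 2, 3, 4, 5, 6, 7, 8, 9, 10, 11}, which has 11 elements.

11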